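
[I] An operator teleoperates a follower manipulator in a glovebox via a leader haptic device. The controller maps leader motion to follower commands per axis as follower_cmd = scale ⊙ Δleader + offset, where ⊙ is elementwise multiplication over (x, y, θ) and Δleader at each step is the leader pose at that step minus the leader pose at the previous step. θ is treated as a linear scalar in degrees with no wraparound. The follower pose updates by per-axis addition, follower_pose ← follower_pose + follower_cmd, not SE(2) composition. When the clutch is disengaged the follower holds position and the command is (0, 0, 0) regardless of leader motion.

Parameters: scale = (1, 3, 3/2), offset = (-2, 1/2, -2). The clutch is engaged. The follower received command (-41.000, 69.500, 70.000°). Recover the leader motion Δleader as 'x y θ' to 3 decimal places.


axis x: (-41.000 − -2) / (1) = -39.000
axis y: (69.500 − 1/2) / (3) = 23.000
axis θ: (70.000 − -2) / (3/2) = 48.000

-39.000 23.000 48.000


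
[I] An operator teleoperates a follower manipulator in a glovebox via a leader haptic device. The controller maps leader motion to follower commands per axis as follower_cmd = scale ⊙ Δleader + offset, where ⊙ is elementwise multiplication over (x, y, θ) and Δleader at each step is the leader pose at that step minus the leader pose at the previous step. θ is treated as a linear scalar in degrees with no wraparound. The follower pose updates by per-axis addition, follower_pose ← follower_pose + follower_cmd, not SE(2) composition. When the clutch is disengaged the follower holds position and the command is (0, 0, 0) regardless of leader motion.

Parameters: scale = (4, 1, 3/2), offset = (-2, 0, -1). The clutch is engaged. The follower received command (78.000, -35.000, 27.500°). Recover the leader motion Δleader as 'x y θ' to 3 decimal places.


20.000 -35.000 19.000

axis x: (78.000 − -2) / (4) = 20.000
axis y: (-35.000 − 0) / (1) = -35.000
axis θ: (27.500 − -1) / (3/2) = 19.000


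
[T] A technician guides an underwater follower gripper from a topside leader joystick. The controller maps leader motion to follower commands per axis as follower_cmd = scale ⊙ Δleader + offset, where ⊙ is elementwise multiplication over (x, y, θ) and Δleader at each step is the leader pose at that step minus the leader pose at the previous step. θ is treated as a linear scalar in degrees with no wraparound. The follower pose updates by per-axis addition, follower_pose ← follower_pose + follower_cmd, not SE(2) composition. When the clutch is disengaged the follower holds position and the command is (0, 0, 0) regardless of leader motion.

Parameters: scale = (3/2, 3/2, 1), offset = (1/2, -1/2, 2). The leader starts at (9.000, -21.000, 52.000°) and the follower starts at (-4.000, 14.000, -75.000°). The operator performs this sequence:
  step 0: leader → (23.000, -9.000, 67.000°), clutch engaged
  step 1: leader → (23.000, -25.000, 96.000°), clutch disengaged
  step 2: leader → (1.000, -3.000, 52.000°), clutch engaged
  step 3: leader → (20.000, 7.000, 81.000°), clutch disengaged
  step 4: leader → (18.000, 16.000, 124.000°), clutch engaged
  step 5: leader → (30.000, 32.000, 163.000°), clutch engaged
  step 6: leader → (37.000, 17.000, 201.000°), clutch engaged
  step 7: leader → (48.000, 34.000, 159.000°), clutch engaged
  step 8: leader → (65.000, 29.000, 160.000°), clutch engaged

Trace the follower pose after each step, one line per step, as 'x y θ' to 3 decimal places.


step 0: Δleader=(14.000, 12.000, 15.000°), engaged; cmd=(21.500, 17.500, 17.000°) → follower=(17.500, 31.500, -58.000°)
step 1: Δleader=(0.000, -16.000, 29.000°), disengaged; cmd=(0,0,0) → follower holds at (17.500, 31.500, -58.000°)
step 2: Δleader=(-22.000, 22.000, -44.000°), engaged; cmd=(-32.500, 32.500, -42.000°) → follower=(-15.000, 64.000, -100.000°)
step 3: Δleader=(19.000, 10.000, 29.000°), disengaged; cmd=(0,0,0) → follower holds at (-15.000, 64.000, -100.000°)
step 4: Δleader=(-2.000, 9.000, 43.000°), engaged; cmd=(-2.500, 13.000, 45.000°) → follower=(-17.500, 77.000, -55.000°)
step 5: Δleader=(12.000, 16.000, 39.000°), engaged; cmd=(18.500, 23.500, 41.000°) → follower=(1.000, 100.500, -14.000°)
step 6: Δleader=(7.000, -15.000, 38.000°), engaged; cmd=(11.000, -23.000, 40.000°) → follower=(12.000, 77.500, 26.000°)
step 7: Δleader=(11.000, 17.000, -42.000°), engaged; cmd=(17.000, 25.000, -40.000°) → follower=(29.000, 102.500, -14.000°)
step 8: Δleader=(17.000, -5.000, 1.000°), engaged; cmd=(26.000, -8.000, 3.000°) → follower=(55.000, 94.500, -11.000°)

17.500 31.500 -58.000
17.500 31.500 -58.000
-15.000 64.000 -100.000
-15.000 64.000 -100.000
-17.500 77.000 -55.000
1.000 100.500 -14.000
12.000 77.500 26.000
29.000 102.500 -14.000
55.000 94.500 -11.000


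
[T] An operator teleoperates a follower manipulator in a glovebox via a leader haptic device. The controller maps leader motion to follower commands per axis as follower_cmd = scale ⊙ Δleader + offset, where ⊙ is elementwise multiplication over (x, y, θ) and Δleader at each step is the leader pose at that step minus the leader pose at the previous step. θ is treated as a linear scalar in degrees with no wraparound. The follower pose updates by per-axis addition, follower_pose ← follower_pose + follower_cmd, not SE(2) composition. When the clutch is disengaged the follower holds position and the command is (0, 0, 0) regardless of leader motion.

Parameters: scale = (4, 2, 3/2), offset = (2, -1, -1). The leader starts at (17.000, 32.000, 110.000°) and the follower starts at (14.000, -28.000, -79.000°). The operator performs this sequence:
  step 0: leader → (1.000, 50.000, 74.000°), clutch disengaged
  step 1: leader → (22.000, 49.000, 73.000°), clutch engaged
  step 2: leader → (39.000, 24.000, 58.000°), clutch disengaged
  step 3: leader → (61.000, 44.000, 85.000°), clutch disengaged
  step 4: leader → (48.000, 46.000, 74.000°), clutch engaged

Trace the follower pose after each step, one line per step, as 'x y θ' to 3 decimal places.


14.000 -28.000 -79.000
100.000 -31.000 -81.500
100.000 -31.000 -81.500
100.000 -31.000 -81.500
50.000 -28.000 -99.000

step 0: Δleader=(-16.000, 18.000, -36.000°), disengaged; cmd=(0,0,0) → follower holds at (14.000, -28.000, -79.000°)
step 1: Δleader=(21.000, -1.000, -1.000°), engaged; cmd=(86.000, -3.000, -2.500°) → follower=(100.000, -31.000, -81.500°)
step 2: Δleader=(17.000, -25.000, -15.000°), disengaged; cmd=(0,0,0) → follower holds at (100.000, -31.000, -81.500°)
step 3: Δleader=(22.000, 20.000, 27.000°), disengaged; cmd=(0,0,0) → follower holds at (100.000, -31.000, -81.500°)
step 4: Δleader=(-13.000, 2.000, -11.000°), engaged; cmd=(-50.000, 3.000, -17.500°) → follower=(50.000, -28.000, -99.000°)


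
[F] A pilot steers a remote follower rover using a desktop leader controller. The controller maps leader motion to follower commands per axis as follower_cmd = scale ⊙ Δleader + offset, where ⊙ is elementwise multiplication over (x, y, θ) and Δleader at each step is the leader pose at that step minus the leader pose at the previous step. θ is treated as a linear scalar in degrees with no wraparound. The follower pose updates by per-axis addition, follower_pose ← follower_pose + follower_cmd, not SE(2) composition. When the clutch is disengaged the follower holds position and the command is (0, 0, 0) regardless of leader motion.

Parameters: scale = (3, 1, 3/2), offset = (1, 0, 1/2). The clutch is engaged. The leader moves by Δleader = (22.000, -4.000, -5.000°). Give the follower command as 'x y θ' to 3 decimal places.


axis x: 3·22.000 + 1 = 67.000
axis y: 1·-4.000 + 0 = -4.000
axis θ: 3/2·-5.000 + 1/2 = -7.000

67.000 -4.000 -7.000


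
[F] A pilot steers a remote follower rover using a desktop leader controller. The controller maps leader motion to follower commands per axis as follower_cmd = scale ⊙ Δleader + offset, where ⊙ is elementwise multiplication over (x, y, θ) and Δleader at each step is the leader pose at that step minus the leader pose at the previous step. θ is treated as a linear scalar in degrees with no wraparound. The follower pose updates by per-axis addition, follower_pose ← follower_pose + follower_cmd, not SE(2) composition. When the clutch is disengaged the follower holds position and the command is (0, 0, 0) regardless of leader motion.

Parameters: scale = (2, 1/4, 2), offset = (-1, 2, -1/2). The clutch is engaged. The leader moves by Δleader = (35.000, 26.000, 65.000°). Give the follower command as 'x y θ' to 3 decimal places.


axis x: 2·35.000 + -1 = 69.000
axis y: 1/4·26.000 + 2 = 8.500
axis θ: 2·65.000 + -1/2 = 129.500

69.000 8.500 129.500


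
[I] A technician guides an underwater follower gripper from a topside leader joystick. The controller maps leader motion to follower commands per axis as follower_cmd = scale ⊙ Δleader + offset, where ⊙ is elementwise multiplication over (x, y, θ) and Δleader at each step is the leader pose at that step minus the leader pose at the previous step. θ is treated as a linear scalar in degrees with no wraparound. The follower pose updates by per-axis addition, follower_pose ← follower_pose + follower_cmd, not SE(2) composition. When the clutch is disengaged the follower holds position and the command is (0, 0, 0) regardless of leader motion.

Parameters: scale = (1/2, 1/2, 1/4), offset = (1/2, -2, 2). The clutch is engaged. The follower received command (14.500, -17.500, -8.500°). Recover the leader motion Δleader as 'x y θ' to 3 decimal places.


axis x: (14.500 − 1/2) / (1/2) = 28.000
axis y: (-17.500 − -2) / (1/2) = -31.000
axis θ: (-8.500 − 2) / (1/4) = -42.000

28.000 -31.000 -42.000


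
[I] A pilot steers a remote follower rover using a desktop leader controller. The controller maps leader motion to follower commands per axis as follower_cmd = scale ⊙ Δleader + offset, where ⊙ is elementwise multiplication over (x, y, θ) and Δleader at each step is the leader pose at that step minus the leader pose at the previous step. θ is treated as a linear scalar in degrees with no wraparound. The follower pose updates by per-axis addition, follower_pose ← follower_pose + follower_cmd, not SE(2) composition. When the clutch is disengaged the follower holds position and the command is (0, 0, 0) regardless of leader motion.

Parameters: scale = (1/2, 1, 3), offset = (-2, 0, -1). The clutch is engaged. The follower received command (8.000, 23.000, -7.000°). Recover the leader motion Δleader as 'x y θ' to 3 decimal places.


20.000 23.000 -2.000

axis x: (8.000 − -2) / (1/2) = 20.000
axis y: (23.000 − 0) / (1) = 23.000
axis θ: (-7.000 − -1) / (3) = -2.000


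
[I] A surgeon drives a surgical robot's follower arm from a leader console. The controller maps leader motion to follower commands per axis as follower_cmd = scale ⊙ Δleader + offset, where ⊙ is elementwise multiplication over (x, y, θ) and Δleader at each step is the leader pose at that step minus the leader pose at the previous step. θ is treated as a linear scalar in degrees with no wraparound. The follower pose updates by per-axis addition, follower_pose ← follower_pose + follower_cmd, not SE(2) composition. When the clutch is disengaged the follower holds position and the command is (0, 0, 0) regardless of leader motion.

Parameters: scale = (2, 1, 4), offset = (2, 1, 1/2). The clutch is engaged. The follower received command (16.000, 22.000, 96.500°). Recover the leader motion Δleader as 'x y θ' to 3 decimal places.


7.000 21.000 24.000

axis x: (16.000 − 2) / (2) = 7.000
axis y: (22.000 − 1) / (1) = 21.000
axis θ: (96.500 − 1/2) / (4) = 24.000


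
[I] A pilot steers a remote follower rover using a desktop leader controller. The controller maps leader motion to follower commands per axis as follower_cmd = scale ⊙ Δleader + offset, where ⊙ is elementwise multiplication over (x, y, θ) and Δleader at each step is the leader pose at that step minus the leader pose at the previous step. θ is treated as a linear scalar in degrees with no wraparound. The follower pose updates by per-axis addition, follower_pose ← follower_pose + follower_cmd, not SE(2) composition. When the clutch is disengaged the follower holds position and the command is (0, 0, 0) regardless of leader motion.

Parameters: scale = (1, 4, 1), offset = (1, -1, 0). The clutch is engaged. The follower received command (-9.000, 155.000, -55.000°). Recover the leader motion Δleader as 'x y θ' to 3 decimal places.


axis x: (-9.000 − 1) / (1) = -10.000
axis y: (155.000 − -1) / (4) = 39.000
axis θ: (-55.000 − 0) / (1) = -55.000

-10.000 39.000 -55.000


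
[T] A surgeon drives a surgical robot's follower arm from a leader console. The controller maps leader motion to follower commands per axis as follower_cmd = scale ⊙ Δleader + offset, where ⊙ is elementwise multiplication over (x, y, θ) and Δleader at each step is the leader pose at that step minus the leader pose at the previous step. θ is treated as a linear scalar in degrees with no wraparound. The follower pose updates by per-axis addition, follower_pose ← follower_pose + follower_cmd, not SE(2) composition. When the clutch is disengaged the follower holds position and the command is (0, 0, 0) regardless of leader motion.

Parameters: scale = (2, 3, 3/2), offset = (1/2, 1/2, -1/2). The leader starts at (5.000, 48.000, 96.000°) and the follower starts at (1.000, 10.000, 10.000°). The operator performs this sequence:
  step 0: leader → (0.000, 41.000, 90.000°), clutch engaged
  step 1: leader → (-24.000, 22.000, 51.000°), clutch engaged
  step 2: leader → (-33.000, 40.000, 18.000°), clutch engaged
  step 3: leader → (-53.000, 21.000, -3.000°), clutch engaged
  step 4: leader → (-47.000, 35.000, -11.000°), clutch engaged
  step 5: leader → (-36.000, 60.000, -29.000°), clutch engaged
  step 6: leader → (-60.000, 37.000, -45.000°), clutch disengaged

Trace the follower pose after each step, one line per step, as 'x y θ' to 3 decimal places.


step 0: Δleader=(-5.000, -7.000, -6.000°), engaged; cmd=(-9.500, -20.500, -9.500°) → follower=(-8.500, -10.500, 0.500°)
step 1: Δleader=(-24.000, -19.000, -39.000°), engaged; cmd=(-47.500, -56.500, -59.000°) → follower=(-56.000, -67.000, -58.500°)
step 2: Δleader=(-9.000, 18.000, -33.000°), engaged; cmd=(-17.500, 54.500, -50.000°) → follower=(-73.500, -12.500, -108.500°)
step 3: Δleader=(-20.000, -19.000, -21.000°), engaged; cmd=(-39.500, -56.500, -32.000°) → follower=(-113.000, -69.000, -140.500°)
step 4: Δleader=(6.000, 14.000, -8.000°), engaged; cmd=(12.500, 42.500, -12.500°) → follower=(-100.500, -26.500, -153.000°)
step 5: Δleader=(11.000, 25.000, -18.000°), engaged; cmd=(22.500, 75.500, -27.500°) → follower=(-78.000, 49.000, -180.500°)
step 6: Δleader=(-24.000, -23.000, -16.000°), disengaged; cmd=(0,0,0) → follower holds at (-78.000, 49.000, -180.500°)

-8.500 -10.500 0.500
-56.000 -67.000 -58.500
-73.500 -12.500 -108.500
-113.000 -69.000 -140.500
-100.500 -26.500 -153.000
-78.000 49.000 -180.500
-78.000 49.000 -180.500


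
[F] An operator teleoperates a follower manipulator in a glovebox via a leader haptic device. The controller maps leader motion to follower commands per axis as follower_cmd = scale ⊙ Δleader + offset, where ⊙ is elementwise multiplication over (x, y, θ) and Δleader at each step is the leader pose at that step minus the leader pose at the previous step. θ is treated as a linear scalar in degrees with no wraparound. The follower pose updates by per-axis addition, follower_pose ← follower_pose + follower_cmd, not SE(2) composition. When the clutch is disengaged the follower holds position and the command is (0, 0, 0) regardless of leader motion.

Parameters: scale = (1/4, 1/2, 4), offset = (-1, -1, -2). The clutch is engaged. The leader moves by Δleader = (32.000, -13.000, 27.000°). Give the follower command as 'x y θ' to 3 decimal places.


7.000 -7.500 106.000

axis x: 1/4·32.000 + -1 = 7.000
axis y: 1/2·-13.000 + -1 = -7.500
axis θ: 4·27.000 + -2 = 106.000


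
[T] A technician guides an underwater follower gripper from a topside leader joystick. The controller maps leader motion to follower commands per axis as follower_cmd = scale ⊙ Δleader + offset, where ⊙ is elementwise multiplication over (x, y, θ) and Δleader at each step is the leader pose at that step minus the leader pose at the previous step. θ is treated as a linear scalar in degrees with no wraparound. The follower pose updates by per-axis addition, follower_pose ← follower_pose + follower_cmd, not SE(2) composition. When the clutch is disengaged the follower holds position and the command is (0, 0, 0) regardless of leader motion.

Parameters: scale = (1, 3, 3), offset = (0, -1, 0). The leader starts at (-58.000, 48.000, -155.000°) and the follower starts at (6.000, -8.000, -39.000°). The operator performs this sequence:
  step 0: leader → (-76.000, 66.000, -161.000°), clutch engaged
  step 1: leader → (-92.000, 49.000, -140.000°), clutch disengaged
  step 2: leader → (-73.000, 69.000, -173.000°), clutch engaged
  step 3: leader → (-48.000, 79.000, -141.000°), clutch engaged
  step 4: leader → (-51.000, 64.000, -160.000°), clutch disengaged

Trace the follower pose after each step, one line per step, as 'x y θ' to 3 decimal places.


step 0: Δleader=(-18.000, 18.000, -6.000°), engaged; cmd=(-18.000, 53.000, -18.000°) → follower=(-12.000, 45.000, -57.000°)
step 1: Δleader=(-16.000, -17.000, 21.000°), disengaged; cmd=(0,0,0) → follower holds at (-12.000, 45.000, -57.000°)
step 2: Δleader=(19.000, 20.000, -33.000°), engaged; cmd=(19.000, 59.000, -99.000°) → follower=(7.000, 104.000, -156.000°)
step 3: Δleader=(25.000, 10.000, 32.000°), engaged; cmd=(25.000, 29.000, 96.000°) → follower=(32.000, 133.000, -60.000°)
step 4: Δleader=(-3.000, -15.000, -19.000°), disengaged; cmd=(0,0,0) → follower holds at (32.000, 133.000, -60.000°)

-12.000 45.000 -57.000
-12.000 45.000 -57.000
7.000 104.000 -156.000
32.000 133.000 -60.000
32.000 133.000 -60.000


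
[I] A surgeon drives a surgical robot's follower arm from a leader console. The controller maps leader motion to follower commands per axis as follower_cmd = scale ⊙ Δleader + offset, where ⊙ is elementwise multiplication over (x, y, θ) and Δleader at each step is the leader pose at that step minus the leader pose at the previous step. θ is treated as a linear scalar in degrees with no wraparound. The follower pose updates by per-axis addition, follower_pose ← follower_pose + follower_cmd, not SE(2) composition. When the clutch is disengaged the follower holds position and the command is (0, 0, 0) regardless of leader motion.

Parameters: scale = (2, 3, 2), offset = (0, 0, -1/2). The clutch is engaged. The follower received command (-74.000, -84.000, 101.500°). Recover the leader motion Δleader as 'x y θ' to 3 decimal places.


-37.000 -28.000 51.000

axis x: (-74.000 − 0) / (2) = -37.000
axis y: (-84.000 − 0) / (3) = -28.000
axis θ: (101.500 − -1/2) / (2) = 51.000


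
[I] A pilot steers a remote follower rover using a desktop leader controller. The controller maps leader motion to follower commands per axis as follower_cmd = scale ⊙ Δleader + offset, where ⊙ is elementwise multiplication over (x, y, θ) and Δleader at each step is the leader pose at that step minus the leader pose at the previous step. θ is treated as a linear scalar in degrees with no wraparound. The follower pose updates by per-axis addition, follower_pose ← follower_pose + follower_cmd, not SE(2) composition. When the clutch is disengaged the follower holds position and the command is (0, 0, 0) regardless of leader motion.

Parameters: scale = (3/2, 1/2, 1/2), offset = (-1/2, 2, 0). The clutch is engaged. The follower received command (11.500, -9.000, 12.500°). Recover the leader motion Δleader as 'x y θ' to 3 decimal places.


8.000 -22.000 25.000

axis x: (11.500 − -1/2) / (3/2) = 8.000
axis y: (-9.000 − 2) / (1/2) = -22.000
axis θ: (12.500 − 0) / (1/2) = 25.000


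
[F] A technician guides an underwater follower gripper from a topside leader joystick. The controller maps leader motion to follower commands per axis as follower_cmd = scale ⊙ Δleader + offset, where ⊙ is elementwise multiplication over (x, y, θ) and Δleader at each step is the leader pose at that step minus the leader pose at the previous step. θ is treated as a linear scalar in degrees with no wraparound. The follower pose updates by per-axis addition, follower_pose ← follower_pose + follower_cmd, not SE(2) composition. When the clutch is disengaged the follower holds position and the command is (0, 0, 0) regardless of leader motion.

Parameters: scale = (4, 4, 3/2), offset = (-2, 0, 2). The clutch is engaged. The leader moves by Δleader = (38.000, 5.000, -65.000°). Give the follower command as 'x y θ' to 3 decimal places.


axis x: 4·38.000 + -2 = 150.000
axis y: 4·5.000 + 0 = 20.000
axis θ: 3/2·-65.000 + 2 = -95.500

150.000 20.000 -95.500


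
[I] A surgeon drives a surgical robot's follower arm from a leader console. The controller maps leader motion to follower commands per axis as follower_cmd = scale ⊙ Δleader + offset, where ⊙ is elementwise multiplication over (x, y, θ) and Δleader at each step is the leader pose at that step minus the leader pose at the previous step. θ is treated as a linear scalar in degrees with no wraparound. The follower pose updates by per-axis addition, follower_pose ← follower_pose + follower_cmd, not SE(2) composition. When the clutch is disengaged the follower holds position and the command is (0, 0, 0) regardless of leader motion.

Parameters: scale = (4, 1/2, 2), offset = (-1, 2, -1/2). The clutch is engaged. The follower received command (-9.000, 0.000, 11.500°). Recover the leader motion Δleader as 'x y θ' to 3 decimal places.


axis x: (-9.000 − -1) / (4) = -2.000
axis y: (0.000 − 2) / (1/2) = -4.000
axis θ: (11.500 − -1/2) / (2) = 6.000

-2.000 -4.000 6.000


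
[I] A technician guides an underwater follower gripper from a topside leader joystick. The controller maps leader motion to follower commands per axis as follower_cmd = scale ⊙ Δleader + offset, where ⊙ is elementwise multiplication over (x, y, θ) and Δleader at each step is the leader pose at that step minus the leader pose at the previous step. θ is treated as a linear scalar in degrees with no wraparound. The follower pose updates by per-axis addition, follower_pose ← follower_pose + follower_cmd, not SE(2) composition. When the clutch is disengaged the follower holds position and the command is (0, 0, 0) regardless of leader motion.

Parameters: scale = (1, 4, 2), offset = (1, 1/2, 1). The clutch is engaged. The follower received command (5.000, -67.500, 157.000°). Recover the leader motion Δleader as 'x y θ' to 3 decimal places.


axis x: (5.000 − 1) / (1) = 4.000
axis y: (-67.500 − 1/2) / (4) = -17.000
axis θ: (157.000 − 1) / (2) = 78.000

4.000 -17.000 78.000


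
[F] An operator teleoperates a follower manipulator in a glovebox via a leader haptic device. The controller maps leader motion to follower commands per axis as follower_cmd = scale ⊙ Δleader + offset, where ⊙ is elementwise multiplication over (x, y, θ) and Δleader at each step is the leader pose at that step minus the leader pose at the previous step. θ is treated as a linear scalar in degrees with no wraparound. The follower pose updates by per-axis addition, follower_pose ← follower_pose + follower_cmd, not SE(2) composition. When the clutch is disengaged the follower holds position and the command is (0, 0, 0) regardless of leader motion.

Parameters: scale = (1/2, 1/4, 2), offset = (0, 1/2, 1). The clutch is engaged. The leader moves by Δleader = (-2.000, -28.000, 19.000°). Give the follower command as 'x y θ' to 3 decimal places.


-1.000 -6.500 39.000

axis x: 1/2·-2.000 + 0 = -1.000
axis y: 1/4·-28.000 + 1/2 = -6.500
axis θ: 2·19.000 + 1 = 39.000


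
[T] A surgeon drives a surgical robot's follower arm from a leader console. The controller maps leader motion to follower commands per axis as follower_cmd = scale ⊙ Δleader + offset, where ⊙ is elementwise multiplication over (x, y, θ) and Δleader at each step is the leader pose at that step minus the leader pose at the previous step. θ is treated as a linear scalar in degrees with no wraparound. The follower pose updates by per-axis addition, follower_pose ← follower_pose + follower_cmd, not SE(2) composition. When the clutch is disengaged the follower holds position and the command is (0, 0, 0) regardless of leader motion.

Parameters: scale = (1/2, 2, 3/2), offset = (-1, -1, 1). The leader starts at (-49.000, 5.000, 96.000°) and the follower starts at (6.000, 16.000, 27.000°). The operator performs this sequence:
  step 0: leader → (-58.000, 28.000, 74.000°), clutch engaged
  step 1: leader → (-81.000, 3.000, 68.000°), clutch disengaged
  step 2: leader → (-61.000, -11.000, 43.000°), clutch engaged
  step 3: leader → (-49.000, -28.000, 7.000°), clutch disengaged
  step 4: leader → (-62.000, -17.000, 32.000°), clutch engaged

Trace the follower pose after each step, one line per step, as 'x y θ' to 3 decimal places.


0.500 61.000 -5.000
0.500 61.000 -5.000
9.500 32.000 -41.500
9.500 32.000 -41.500
2.000 53.000 -3.000

step 0: Δleader=(-9.000, 23.000, -22.000°), engaged; cmd=(-5.500, 45.000, -32.000°) → follower=(0.500, 61.000, -5.000°)
step 1: Δleader=(-23.000, -25.000, -6.000°), disengaged; cmd=(0,0,0) → follower holds at (0.500, 61.000, -5.000°)
step 2: Δleader=(20.000, -14.000, -25.000°), engaged; cmd=(9.000, -29.000, -36.500°) → follower=(9.500, 32.000, -41.500°)
step 3: Δleader=(12.000, -17.000, -36.000°), disengaged; cmd=(0,0,0) → follower holds at (9.500, 32.000, -41.500°)
step 4: Δleader=(-13.000, 11.000, 25.000°), engaged; cmd=(-7.500, 21.000, 38.500°) → follower=(2.000, 53.000, -3.000°)


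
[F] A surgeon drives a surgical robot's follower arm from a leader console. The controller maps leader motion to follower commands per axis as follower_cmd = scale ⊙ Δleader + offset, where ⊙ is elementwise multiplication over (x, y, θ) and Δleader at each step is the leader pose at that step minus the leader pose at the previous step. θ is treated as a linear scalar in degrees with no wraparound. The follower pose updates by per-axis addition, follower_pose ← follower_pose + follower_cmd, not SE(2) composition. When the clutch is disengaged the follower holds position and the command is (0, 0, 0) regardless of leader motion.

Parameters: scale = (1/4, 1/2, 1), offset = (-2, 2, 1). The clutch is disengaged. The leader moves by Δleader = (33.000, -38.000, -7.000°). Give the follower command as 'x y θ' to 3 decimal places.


clutch disengaged → follower holds; cmd = (0, 0, 0)

0.000 0.000 0.000


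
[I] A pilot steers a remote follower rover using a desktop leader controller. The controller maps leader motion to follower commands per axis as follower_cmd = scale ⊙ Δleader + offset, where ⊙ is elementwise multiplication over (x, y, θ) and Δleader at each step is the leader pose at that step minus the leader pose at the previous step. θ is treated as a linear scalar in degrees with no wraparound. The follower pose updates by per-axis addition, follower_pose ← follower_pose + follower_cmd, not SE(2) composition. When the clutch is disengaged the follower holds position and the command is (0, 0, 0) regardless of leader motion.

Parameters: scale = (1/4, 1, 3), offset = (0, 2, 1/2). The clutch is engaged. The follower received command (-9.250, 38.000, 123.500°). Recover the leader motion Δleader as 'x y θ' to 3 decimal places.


axis x: (-9.250 − 0) / (1/4) = -37.000
axis y: (38.000 − 2) / (1) = 36.000
axis θ: (123.500 − 1/2) / (3) = 41.000

-37.000 36.000 41.000


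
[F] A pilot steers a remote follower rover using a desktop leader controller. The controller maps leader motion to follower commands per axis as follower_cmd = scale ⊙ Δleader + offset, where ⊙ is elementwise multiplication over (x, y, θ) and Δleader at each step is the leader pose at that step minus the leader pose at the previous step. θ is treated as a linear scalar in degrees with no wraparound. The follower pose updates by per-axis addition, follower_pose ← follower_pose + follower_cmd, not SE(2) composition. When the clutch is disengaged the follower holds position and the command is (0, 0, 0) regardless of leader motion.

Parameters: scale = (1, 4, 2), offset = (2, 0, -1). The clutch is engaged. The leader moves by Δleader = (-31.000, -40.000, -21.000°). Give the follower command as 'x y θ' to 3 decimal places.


-29.000 -160.000 -43.000

axis x: 1·-31.000 + 2 = -29.000
axis y: 4·-40.000 + 0 = -160.000
axis θ: 2·-21.000 + -1 = -43.000


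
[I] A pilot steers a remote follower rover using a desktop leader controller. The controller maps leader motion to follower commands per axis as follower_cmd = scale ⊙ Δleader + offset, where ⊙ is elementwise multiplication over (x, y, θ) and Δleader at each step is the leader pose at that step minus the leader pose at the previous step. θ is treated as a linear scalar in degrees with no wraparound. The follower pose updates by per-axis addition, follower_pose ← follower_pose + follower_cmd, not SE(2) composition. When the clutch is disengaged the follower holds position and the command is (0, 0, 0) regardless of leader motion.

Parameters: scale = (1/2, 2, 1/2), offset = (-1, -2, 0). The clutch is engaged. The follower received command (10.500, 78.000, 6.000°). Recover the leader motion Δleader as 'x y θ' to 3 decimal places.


axis x: (10.500 − -1) / (1/2) = 23.000
axis y: (78.000 − -2) / (2) = 40.000
axis θ: (6.000 − 0) / (1/2) = 12.000

23.000 40.000 12.000


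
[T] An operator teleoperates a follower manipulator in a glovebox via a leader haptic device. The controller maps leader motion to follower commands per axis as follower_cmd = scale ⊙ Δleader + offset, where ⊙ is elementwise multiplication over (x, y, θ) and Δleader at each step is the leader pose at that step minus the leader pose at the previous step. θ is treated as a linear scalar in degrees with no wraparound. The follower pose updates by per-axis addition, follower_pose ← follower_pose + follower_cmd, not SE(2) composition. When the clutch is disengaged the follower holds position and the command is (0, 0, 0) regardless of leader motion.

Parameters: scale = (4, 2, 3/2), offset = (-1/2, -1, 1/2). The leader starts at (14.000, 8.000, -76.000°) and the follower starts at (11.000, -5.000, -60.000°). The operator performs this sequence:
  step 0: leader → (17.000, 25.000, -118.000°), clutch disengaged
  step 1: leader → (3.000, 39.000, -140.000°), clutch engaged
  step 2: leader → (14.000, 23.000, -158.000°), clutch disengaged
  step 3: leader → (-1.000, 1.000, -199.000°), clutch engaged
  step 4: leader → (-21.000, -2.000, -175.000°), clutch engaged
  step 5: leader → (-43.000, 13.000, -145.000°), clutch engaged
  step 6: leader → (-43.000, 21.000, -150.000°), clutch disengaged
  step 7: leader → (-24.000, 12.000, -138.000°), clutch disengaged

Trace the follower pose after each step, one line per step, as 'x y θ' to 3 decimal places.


step 0: Δleader=(3.000, 17.000, -42.000°), disengaged; cmd=(0,0,0) → follower holds at (11.000, -5.000, -60.000°)
step 1: Δleader=(-14.000, 14.000, -22.000°), engaged; cmd=(-56.500, 27.000, -32.500°) → follower=(-45.500, 22.000, -92.500°)
step 2: Δleader=(11.000, -16.000, -18.000°), disengaged; cmd=(0,0,0) → follower holds at (-45.500, 22.000, -92.500°)
step 3: Δleader=(-15.000, -22.000, -41.000°), engaged; cmd=(-60.500, -45.000, -61.000°) → follower=(-106.000, -23.000, -153.500°)
step 4: Δleader=(-20.000, -3.000, 24.000°), engaged; cmd=(-80.500, -7.000, 36.500°) → follower=(-186.500, -30.000, -117.000°)
step 5: Δleader=(-22.000, 15.000, 30.000°), engaged; cmd=(-88.500, 29.000, 45.500°) → follower=(-275.000, -1.000, -71.500°)
step 6: Δleader=(0.000, 8.000, -5.000°), disengaged; cmd=(0,0,0) → follower holds at (-275.000, -1.000, -71.500°)
step 7: Δleader=(19.000, -9.000, 12.000°), disengaged; cmd=(0,0,0) → follower holds at (-275.000, -1.000, -71.500°)

11.000 -5.000 -60.000
-45.500 22.000 -92.500
-45.500 22.000 -92.500
-106.000 -23.000 -153.500
-186.500 -30.000 -117.000
-275.000 -1.000 -71.500
-275.000 -1.000 -71.500
-275.000 -1.000 -71.500


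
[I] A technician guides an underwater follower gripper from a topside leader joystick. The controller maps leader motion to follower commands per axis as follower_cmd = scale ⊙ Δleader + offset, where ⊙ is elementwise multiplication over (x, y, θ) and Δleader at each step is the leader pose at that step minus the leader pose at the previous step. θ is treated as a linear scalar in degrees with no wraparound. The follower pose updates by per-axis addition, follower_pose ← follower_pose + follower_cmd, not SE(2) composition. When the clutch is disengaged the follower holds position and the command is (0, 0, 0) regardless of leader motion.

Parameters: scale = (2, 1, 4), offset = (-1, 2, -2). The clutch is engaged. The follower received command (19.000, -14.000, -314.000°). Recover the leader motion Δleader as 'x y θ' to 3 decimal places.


10.000 -16.000 -78.000

axis x: (19.000 − -1) / (2) = 10.000
axis y: (-14.000 − 2) / (1) = -16.000
axis θ: (-314.000 − -2) / (4) = -78.000


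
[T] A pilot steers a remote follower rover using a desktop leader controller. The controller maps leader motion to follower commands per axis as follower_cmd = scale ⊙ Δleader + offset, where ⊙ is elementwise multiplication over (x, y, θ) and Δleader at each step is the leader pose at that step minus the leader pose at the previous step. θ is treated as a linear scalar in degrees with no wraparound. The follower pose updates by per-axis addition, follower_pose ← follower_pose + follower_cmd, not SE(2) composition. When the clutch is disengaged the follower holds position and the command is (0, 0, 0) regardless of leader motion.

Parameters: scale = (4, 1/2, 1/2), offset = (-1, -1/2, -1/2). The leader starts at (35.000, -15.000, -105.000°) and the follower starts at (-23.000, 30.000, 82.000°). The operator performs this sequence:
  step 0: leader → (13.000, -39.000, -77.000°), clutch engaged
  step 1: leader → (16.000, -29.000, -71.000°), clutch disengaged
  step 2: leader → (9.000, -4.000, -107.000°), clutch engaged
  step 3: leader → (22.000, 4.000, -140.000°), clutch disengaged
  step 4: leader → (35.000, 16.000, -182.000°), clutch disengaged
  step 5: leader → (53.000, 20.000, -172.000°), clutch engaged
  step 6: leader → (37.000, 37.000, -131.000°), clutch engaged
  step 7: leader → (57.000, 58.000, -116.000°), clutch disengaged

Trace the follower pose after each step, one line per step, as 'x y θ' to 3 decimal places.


step 0: Δleader=(-22.000, -24.000, 28.000°), engaged; cmd=(-89.000, -12.500, 13.500°) → follower=(-112.000, 17.500, 95.500°)
step 1: Δleader=(3.000, 10.000, 6.000°), disengaged; cmd=(0,0,0) → follower holds at (-112.000, 17.500, 95.500°)
step 2: Δleader=(-7.000, 25.000, -36.000°), engaged; cmd=(-29.000, 12.000, -18.500°) → follower=(-141.000, 29.500, 77.000°)
step 3: Δleader=(13.000, 8.000, -33.000°), disengaged; cmd=(0,0,0) → follower holds at (-141.000, 29.500, 77.000°)
step 4: Δleader=(13.000, 12.000, -42.000°), disengaged; cmd=(0,0,0) → follower holds at (-141.000, 29.500, 77.000°)
step 5: Δleader=(18.000, 4.000, 10.000°), engaged; cmd=(71.000, 1.500, 4.500°) → follower=(-70.000, 31.000, 81.500°)
step 6: Δleader=(-16.000, 17.000, 41.000°), engaged; cmd=(-65.000, 8.000, 20.000°) → follower=(-135.000, 39.000, 101.500°)
step 7: Δleader=(20.000, 21.000, 15.000°), disengaged; cmd=(0,0,0) → follower holds at (-135.000, 39.000, 101.500°)

-112.000 17.500 95.500
-112.000 17.500 95.500
-141.000 29.500 77.000
-141.000 29.500 77.000
-141.000 29.500 77.000
-70.000 31.000 81.500
-135.000 39.000 101.500
-135.000 39.000 101.500


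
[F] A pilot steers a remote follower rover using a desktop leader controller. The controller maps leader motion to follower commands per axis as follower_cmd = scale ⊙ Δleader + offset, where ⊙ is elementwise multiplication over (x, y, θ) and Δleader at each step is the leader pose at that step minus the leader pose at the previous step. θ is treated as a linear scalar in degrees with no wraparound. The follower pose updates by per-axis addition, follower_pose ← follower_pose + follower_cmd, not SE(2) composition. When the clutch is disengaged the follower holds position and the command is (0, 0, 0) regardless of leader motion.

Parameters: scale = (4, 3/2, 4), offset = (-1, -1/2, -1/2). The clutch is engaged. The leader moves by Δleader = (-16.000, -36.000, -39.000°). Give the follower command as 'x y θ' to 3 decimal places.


-65.000 -54.500 -156.500

axis x: 4·-16.000 + -1 = -65.000
axis y: 3/2·-36.000 + -1/2 = -54.500
axis θ: 4·-39.000 + -1/2 = -156.500


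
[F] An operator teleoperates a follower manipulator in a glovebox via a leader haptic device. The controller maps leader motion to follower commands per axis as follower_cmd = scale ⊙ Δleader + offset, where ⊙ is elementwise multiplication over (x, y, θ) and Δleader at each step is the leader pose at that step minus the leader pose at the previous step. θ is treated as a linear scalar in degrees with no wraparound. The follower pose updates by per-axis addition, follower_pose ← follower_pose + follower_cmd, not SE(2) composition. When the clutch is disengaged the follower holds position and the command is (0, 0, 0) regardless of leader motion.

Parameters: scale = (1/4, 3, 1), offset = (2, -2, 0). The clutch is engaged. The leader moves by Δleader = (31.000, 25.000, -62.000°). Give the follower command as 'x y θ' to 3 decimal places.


axis x: 1/4·31.000 + 2 = 9.750
axis y: 3·25.000 + -2 = 73.000
axis θ: 1·-62.000 + 0 = -62.000

9.750 73.000 -62.000


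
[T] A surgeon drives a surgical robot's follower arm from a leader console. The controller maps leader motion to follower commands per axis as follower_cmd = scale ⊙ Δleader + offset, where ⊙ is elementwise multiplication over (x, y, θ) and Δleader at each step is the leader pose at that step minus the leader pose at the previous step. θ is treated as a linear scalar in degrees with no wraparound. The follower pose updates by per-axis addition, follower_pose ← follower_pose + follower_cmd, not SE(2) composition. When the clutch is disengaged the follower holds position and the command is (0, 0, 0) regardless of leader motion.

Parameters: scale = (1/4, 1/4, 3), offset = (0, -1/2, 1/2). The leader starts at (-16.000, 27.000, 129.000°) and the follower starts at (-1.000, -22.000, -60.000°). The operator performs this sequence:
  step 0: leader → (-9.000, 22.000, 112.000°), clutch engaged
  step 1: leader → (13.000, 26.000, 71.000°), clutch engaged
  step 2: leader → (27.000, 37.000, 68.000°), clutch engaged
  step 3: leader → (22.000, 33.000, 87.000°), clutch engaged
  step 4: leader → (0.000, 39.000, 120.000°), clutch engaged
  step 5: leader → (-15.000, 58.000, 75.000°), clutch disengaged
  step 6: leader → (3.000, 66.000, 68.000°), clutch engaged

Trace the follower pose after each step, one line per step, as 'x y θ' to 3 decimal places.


0.750 -23.750 -110.500
6.250 -23.250 -233.000
9.750 -21.000 -241.500
8.500 -22.500 -184.000
3.000 -21.500 -84.500
3.000 -21.500 -84.500
7.500 -20.000 -105.000

step 0: Δleader=(7.000, -5.000, -17.000°), engaged; cmd=(1.750, -1.750, -50.500°) → follower=(0.750, -23.750, -110.500°)
step 1: Δleader=(22.000, 4.000, -41.000°), engaged; cmd=(5.500, 0.500, -122.500°) → follower=(6.250, -23.250, -233.000°)
step 2: Δleader=(14.000, 11.000, -3.000°), engaged; cmd=(3.500, 2.250, -8.500°) → follower=(9.750, -21.000, -241.500°)
step 3: Δleader=(-5.000, -4.000, 19.000°), engaged; cmd=(-1.250, -1.500, 57.500°) → follower=(8.500, -22.500, -184.000°)
step 4: Δleader=(-22.000, 6.000, 33.000°), engaged; cmd=(-5.500, 1.000, 99.500°) → follower=(3.000, -21.500, -84.500°)
step 5: Δleader=(-15.000, 19.000, -45.000°), disengaged; cmd=(0,0,0) → follower holds at (3.000, -21.500, -84.500°)
step 6: Δleader=(18.000, 8.000, -7.000°), engaged; cmd=(4.500, 1.500, -20.500°) → follower=(7.500, -20.000, -105.000°)
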